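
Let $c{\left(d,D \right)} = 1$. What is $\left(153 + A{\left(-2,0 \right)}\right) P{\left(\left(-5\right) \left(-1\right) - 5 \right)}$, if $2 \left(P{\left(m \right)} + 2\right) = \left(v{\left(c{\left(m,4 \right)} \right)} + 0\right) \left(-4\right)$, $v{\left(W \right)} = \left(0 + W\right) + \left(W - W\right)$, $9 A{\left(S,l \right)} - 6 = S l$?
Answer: $- \frac{1844}{3} \approx -614.67$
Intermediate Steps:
$A{\left(S,l \right)} = \frac{2}{3} + \frac{S l}{9}$
$v{\left(W \right)} = W$ ($v{\left(W \right)} = W + 0 = W$)
$P{\left(m \right)} = -4$ ($P{\left(m \right)} = -2 + \frac{\left(1 + 0\right) \left(-4\right)}{2} = -2 + \frac{1 \left(-4\right)}{2} = -2 + \frac{1}{2} \left(-4\right) = -2 - 2 = -4$)
$\left(153 + A{\left(-2,0 \right)}\right) P{\left(\left(-5\right) \left(-1\right) - 5 \right)} = \left(153 + \left(\frac{2}{3} + \frac{1}{9} \left(-2\right) 0\right)\right) \left(-4\right) = \left(153 + \left(\frac{2}{3} + 0\right)\right) \left(-4\right) = \left(153 + \frac{2}{3}\right) \left(-4\right) = \frac{461}{3} \left(-4\right) = - \frac{1844}{3}$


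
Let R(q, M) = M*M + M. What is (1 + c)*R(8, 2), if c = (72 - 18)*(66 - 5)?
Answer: 19770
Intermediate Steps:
R(q, M) = M + M² (R(q, M) = M² + M = M + M²)
c = 3294 (c = 54*61 = 3294)
(1 + c)*R(8, 2) = (1 + 3294)*(2*(1 + 2)) = 3295*(2*3) = 3295*6 = 19770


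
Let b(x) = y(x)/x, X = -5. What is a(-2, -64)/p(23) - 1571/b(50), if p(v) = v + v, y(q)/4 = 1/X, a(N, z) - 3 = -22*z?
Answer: 2259018/23 ≈ 98218.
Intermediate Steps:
a(N, z) = 3 - 22*z
y(q) = -4/5 (y(q) = 4/(-5) = 4*(-1/5) = -4/5)
b(x) = -4/(5*x)
p(v) = 2*v
a(-2, -64)/p(23) - 1571/b(50) = (3 - 22*(-64))/((2*23)) - 1571/((-4/5/50)) = (3 + 1408)/46 - 1571/((-4/5*1/50)) = 1411*(1/46) - 1571/(-2/125) = 1411/46 - 1571*(-125/2) = 1411/46 + 196375/2 = 2259018/23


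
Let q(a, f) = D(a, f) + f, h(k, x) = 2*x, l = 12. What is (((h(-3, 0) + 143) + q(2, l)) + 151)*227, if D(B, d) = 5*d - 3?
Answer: 82401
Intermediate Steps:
D(B, d) = -3 + 5*d
q(a, f) = -3 + 6*f (q(a, f) = (-3 + 5*f) + f = -3 + 6*f)
(((h(-3, 0) + 143) + q(2, l)) + 151)*227 = (((2*0 + 143) + (-3 + 6*12)) + 151)*227 = (((0 + 143) + (-3 + 72)) + 151)*227 = ((143 + 69) + 151)*227 = (212 + 151)*227 = 363*227 = 82401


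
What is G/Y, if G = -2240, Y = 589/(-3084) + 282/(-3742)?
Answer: 12925167360/1536863 ≈ 8410.1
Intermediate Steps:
Y = -1536863/5770164 (Y = 589*(-1/3084) + 282*(-1/3742) = -589/3084 - 141/1871 = -1536863/5770164 ≈ -0.26635)
G/Y = -2240/(-1536863/5770164) = -2240*(-5770164/1536863) = 12925167360/1536863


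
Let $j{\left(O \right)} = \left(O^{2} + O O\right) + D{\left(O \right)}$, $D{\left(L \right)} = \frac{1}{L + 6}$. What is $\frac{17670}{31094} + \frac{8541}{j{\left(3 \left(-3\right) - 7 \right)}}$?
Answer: $\frac{1373095635}{79585093} \approx 17.253$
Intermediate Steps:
$D{\left(L \right)} = \frac{1}{6 + L}$
$j{\left(O \right)} = \frac{1}{6 + O} + 2 O^{2}$ ($j{\left(O \right)} = \left(O^{2} + O O\right) + \frac{1}{6 + O} = \left(O^{2} + O^{2}\right) + \frac{1}{6 + O} = 2 O^{2} + \frac{1}{6 + O} = \frac{1}{6 + O} + 2 O^{2}$)
$\frac{17670}{31094} + \frac{8541}{j{\left(3 \left(-3\right) - 7 \right)}} = \frac{17670}{31094} + \frac{8541}{\frac{1}{6 + \left(3 \left(-3\right) - 7\right)} \left(1 + 2 \left(3 \left(-3\right) - 7\right)^{2} \left(6 + \left(3 \left(-3\right) - 7\right)\right)\right)} = 17670 \cdot \frac{1}{31094} + \frac{8541}{\frac{1}{6 - 16} \left(1 + 2 \left(-9 - 7\right)^{2} \left(6 - 16\right)\right)} = \frac{8835}{15547} + \frac{8541}{\frac{1}{6 - 16} \left(1 + 2 \left(-16\right)^{2} \left(6 - 16\right)\right)} = \frac{8835}{15547} + \frac{8541}{\frac{1}{-10} \left(1 + 2 \cdot 256 \left(-10\right)\right)} = \frac{8835}{15547} + \frac{8541}{\left(- \frac{1}{10}\right) \left(1 - 5120\right)} = \frac{8835}{15547} + \frac{8541}{\left(- \frac{1}{10}\right) \left(-5119\right)} = \frac{8835}{15547} + \frac{8541}{\frac{5119}{10}} = \frac{8835}{15547} + 8541 \cdot \frac{10}{5119} = \frac{8835}{15547} + \frac{85410}{5119} = \frac{1373095635}{79585093}$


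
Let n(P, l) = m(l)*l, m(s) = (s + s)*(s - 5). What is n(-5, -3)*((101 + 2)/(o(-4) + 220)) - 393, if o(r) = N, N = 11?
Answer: -35205/77 ≈ -457.21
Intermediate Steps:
o(r) = 11
m(s) = 2*s*(-5 + s) (m(s) = (2*s)*(-5 + s) = 2*s*(-5 + s))
n(P, l) = 2*l²*(-5 + l) (n(P, l) = (2*l*(-5 + l))*l = 2*l²*(-5 + l))
n(-5, -3)*((101 + 2)/(o(-4) + 220)) - 393 = (2*(-3)²*(-5 - 3))*((101 + 2)/(11 + 220)) - 393 = (2*9*(-8))*(103/231) - 393 = -14832/231 - 393 = -144*103/231 - 393 = -4944/77 - 393 = -35205/77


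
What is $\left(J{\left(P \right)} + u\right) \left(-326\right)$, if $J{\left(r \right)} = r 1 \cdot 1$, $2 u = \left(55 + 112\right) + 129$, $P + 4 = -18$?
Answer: $-41076$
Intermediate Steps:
$P = -22$ ($P = -4 - 18 = -22$)
$u = 148$ ($u = \frac{\left(55 + 112\right) + 129}{2} = \frac{167 + 129}{2} = \frac{1}{2} \cdot 296 = 148$)
$J{\left(r \right)} = r$ ($J{\left(r \right)} = r 1 = r$)
$\left(J{\left(P \right)} + u\right) \left(-326\right) = \left(-22 + 148\right) \left(-326\right) = 126 \left(-326\right) = -41076$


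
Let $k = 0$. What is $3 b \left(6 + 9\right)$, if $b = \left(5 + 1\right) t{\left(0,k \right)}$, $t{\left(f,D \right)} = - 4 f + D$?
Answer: $0$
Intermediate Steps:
$t{\left(f,D \right)} = D - 4 f$
$b = 0$ ($b = \left(5 + 1\right) \left(0 - 0\right) = 6 \left(0 + 0\right) = 6 \cdot 0 = 0$)
$3 b \left(6 + 9\right) = 3 \cdot 0 \left(6 + 9\right) = 0 \cdot 15 = 0$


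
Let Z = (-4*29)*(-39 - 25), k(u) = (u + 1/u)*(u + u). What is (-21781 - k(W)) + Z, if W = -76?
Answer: -25911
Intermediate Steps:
k(u) = 2*u*(u + 1/u) (k(u) = (u + 1/u)*(2*u) = 2*u*(u + 1/u))
Z = 7424 (Z = -116*(-64) = 7424)
(-21781 - k(W)) + Z = (-21781 - (2 + 2*(-76)²)) + 7424 = (-21781 - (2 + 2*5776)) + 7424 = (-21781 - (2 + 11552)) + 7424 = (-21781 - 1*11554) + 7424 = (-21781 - 11554) + 7424 = -33335 + 7424 = -25911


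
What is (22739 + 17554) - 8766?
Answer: 31527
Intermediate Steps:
(22739 + 17554) - 8766 = 40293 - 8766 = 31527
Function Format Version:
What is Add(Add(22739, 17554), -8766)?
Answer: 31527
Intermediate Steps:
Add(Add(22739, 17554), -8766) = Add(40293, -8766) = 31527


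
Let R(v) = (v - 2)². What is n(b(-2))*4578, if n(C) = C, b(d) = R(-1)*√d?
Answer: 41202*I*√2 ≈ 58268.0*I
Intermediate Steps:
R(v) = (-2 + v)²
b(d) = 9*√d (b(d) = (-2 - 1)²*√d = (-3)²*√d = 9*√d)
n(b(-2))*4578 = (9*√(-2))*4578 = (9*(I*√2))*4578 = (9*I*√2)*4578 = 41202*I*√2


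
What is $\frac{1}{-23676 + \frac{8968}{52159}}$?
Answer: $- \frac{52159}{1234907516} \approx -4.2237 \cdot 10^{-5}$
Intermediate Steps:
$\frac{1}{-23676 + \frac{8968}{52159}} = \frac{1}{- \frac{1234907516}{52159}} = - \frac{52159}{1234907516}$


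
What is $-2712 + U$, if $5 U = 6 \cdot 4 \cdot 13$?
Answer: $- \frac{13248}{5} \approx -2649.6$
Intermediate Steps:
$U = \frac{312}{5}$ ($U = \frac{6 \cdot 4 \cdot 13}{5} = \frac{24 \cdot 13}{5} = \frac{1}{5} \cdot 312 = \frac{312}{5} \approx 62.4$)
$-2712 + U = -2712 + \frac{312}{5} = - \frac{13248}{5}$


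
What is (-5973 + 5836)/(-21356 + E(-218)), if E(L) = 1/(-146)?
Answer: 20002/3117977 ≈ 0.0064151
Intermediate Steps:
E(L) = -1/146
(-5973 + 5836)/(-21356 + E(-218)) = (-5973 + 5836)/(-21356 - 1/146) = -137/(-3117977/146) = -137*(-146/3117977) = 20002/3117977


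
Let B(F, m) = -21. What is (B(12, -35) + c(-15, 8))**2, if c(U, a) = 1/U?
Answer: 99856/225 ≈ 443.80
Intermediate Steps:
(B(12, -35) + c(-15, 8))**2 = (-21 + 1/(-15))**2 = (-21 - 1/15)**2 = (-316/15)**2 = 99856/225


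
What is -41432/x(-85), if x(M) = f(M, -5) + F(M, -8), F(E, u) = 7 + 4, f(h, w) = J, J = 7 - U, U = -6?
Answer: -5179/3 ≈ -1726.3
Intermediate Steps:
J = 13 (J = 7 - 1*(-6) = 7 + 6 = 13)
f(h, w) = 13
F(E, u) = 11
x(M) = 24 (x(M) = 13 + 11 = 24)
-41432/x(-85) = -41432/24 = -41432*1/24 = -5179/3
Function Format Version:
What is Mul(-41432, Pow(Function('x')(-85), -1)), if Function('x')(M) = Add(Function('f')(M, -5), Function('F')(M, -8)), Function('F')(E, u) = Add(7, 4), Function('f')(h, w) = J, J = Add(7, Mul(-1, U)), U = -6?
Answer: Rational(-5179, 3) ≈ -1726.3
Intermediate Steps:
J = 13 (J = Add(7, Mul(-1, -6)) = Add(7, 6) = 13)
Function('f')(h, w) = 13
Function('F')(E, u) = 11
Function('x')(M) = 24 (Function('x')(M) = Add(13, 11) = 24)
Mul(-41432, Pow(Function('x')(-85), -1)) = Mul(-41432, Pow(24, -1)) = Mul(-41432, Rational(1, 24)) = Rational(-5179, 3)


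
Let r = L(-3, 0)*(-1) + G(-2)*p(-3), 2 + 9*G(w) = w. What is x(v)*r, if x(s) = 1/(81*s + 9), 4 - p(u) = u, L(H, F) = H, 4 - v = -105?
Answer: -1/79542 ≈ -1.2572e-5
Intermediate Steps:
v = 109 (v = 4 - 1*(-105) = 4 + 105 = 109)
G(w) = -2/9 + w/9
p(u) = 4 - u
x(s) = 1/(9 + 81*s)
r = -1/9 (r = -3*(-1) + (-2/9 + (1/9)*(-2))*(4 - 1*(-3)) = 3 + (-2/9 - 2/9)*(4 + 3) = 3 - 4/9*7 = 3 - 28/9 = -1/9 ≈ -0.11111)
x(v)*r = (1/(9*(1 + 9*109)))*(-1/9) = (1/(9*(1 + 981)))*(-1/9) = ((1/9)/982)*(-1/9) = ((1/9)*(1/982))*(-1/9) = (1/8838)*(-1/9) = -1/79542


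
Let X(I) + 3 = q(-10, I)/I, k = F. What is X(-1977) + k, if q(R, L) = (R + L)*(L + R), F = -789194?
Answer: -1564190638/1977 ≈ -7.9119e+5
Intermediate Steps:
k = -789194
q(R, L) = (L + R)² (q(R, L) = (L + R)*(L + R) = (L + R)²)
X(I) = -3 + (-10 + I)²/I (X(I) = -3 + (I - 10)²/I = -3 + (-10 + I)²/I)
X(-1977) + k = (-3 + (-10 - 1977)²/(-1977)) - 789194 = (-3 - 1/1977*(-1987)²) - 789194 = (-3 - 1/1977*3948169) - 789194 = (-3 - 3948169/1977) - 789194 = -3954100/1977 - 789194 = -1564190638/1977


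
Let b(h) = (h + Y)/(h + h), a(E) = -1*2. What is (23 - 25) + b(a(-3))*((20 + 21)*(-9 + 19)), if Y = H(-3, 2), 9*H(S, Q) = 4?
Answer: 1417/9 ≈ 157.44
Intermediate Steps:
H(S, Q) = 4/9 (H(S, Q) = (⅑)*4 = 4/9)
Y = 4/9 ≈ 0.44444
a(E) = -2
b(h) = (4/9 + h)/(2*h) (b(h) = (h + 4/9)/(h + h) = (4/9 + h)/((2*h)) = (4/9 + h)*(1/(2*h)) = (4/9 + h)/(2*h))
(23 - 25) + b(a(-3))*((20 + 21)*(-9 + 19)) = (23 - 25) + ((1/18)*(4 + 9*(-2))/(-2))*((20 + 21)*(-9 + 19)) = -2 + ((1/18)*(-½)*(4 - 18))*(41*10) = -2 + ((1/18)*(-½)*(-14))*410 = -2 + (7/18)*410 = -2 + 1435/9 = 1417/9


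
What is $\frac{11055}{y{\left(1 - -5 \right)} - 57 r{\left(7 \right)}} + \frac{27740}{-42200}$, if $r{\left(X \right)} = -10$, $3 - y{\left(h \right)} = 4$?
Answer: $\frac{22536847}{1200590} \approx 18.771$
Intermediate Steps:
$y{\left(h \right)} = -1$ ($y{\left(h \right)} = 3 - 4 = -1$)
$\frac{11055}{y{\left(1 - -5 \right)} - 57 r{\left(7 \right)}} + \frac{27740}{-42200} = \frac{11055}{-1 - -570} + \frac{27740}{-42200} = \frac{11055}{-1 + 570} + 27740 \left(- \frac{1}{42200}\right) = \frac{11055}{569} - \frac{1387}{2110} = \frac{22536847}{1200590}$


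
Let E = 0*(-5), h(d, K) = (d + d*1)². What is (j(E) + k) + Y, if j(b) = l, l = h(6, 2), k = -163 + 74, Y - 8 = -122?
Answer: -59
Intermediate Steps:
Y = -114 (Y = 8 - 122 = -114)
h(d, K) = 4*d² (h(d, K) = (d + d)² = (2*d)² = 4*d²)
k = -89
E = 0
l = 144 (l = 4*6² = 4*36 = 144)
j(b) = 144
(j(E) + k) + Y = (144 - 89) - 114 = 55 - 114 = -59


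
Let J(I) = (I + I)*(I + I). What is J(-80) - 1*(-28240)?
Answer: 53840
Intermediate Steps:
J(I) = 4*I**2 (J(I) = (2*I)*(2*I) = 4*I**2)
J(-80) - 1*(-28240) = 4*(-80)**2 - 1*(-28240) = 4*6400 + 28240 = 25600 + 28240 = 53840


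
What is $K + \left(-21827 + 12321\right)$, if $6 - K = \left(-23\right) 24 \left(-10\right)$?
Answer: $-15020$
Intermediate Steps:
$K = -5514$ ($K = 6 - \left(-23\right) 24 \left(-10\right) = 6 - \left(-552\right) \left(-10\right) = 6 - 5520 = -5514$)
$K + \left(-21827 + 12321\right) = -5514 + \left(-21827 + 12321\right) = -5514 - 9506 = -15020$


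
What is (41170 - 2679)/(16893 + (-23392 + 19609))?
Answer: 38491/13110 ≈ 2.9360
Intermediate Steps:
(41170 - 2679)/(16893 + (-23392 + 19609)) = 38491/(16893 - 3783) = 38491/13110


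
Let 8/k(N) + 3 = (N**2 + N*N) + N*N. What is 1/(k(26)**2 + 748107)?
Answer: 4100625/3067706266939 ≈ 1.3367e-6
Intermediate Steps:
k(N) = 8/(-3 + 3*N**2) (k(N) = 8/(-3 + ((N**2 + N*N) + N*N)) = 8/(-3 + ((N**2 + N**2) + N**2)) = 8/(-3 + (2*N**2 + N**2)) = 8/(-3 + 3*N**2))
1/(k(26)**2 + 748107) = 1/((8/(3*(-1 + 26**2)))**2 + 748107) = 1/((8/(3*(-1 + 676)))**2 + 748107) = 1/(((8/3)/675)**2 + 748107) = 1/(((8/3)*(1/675))**2 + 748107) = 1/((8/2025)**2 + 748107) = 1/(64/4100625 + 748107) = 1/(3067706266939/4100625) = 4100625/3067706266939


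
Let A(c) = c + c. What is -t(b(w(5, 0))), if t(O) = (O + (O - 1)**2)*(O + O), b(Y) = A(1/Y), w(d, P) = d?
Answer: -76/125 ≈ -0.60800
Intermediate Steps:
A(c) = 2*c
b(Y) = 2/Y
t(O) = 2*O*(O + (-1 + O)**2) (t(O) = (O + (-1 + O)**2)*(2*O) = 2*O*(O + (-1 + O)**2))
-t(b(w(5, 0))) = -2*2/5*(2/5 + (-1 + 2/5)**2) = -2*2*(1/5)*(2*(1/5) + (-1 + 2*(1/5))**2) = -2*2*(2/5 + (-1 + 2/5)**2)/5 = -2*2*(2/5 + (-3/5)**2)/5 = -2*2*(2/5 + 9/25)/5 = -2*2*19/(5*25) = -1*76/125 = -76/125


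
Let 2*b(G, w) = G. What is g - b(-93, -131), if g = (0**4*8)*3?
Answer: 93/2 ≈ 46.500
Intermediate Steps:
b(G, w) = G/2
g = 0 (g = (0*8)*3 = 0*3 = 0)
g - b(-93, -131) = 0 - (-93)/2 = 0 - 1*(-93/2) = 0 + 93/2 = 93/2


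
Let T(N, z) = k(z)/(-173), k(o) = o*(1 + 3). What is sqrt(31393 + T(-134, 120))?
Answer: sqrt(939478057)/173 ≈ 177.17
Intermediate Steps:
k(o) = 4*o (k(o) = o*4 = 4*o)
T(N, z) = -4*z/173 (T(N, z) = (4*z)/(-173) = (4*z)*(-1/173) = -4*z/173)
sqrt(31393 + T(-134, 120)) = sqrt(31393 - 4/173*120) = sqrt(31393 - 480/173) = sqrt(5430509/173) = sqrt(939478057)/173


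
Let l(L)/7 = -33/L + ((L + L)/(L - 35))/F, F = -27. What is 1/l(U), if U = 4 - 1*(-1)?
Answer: -405/18676 ≈ -0.021686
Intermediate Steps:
U = 5 (U = 4 + 1 = 5)
l(L) = -231/L - 14*L/(27*(-35 + L)) (l(L) = 7*(-33/L + ((L + L)/(L - 35))/(-27)) = 7*(-33/L + ((2*L)/(-35 + L))*(-1/27)) = 7*(-33/L + (2*L/(-35 + L))*(-1/27)) = 7*(-33/L - 2*L/(27*(-35 + L))) = -231/L - 14*L/(27*(-35 + L)))
1/l(U) = 1/((7/27)*(31185 - 891*5 - 2*5**2)/(5*(-35 + 5))) = 1/((7/27)*(1/5)*(31185 - 4455 - 2*25)/(-30)) = 1/((7/27)*(1/5)*(-1/30)*(31185 - 4455 - 50)) = 1/((7/27)*(1/5)*(-1/30)*26680) = 1/(-18676/405) = -405/18676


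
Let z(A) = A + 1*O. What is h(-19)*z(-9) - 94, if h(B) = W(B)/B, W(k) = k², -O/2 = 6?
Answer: 305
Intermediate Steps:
O = -12 (O = -2*6 = -12)
z(A) = -12 + A (z(A) = A + 1*(-12) = A - 12 = -12 + A)
h(B) = B (h(B) = B²/B = B)
h(-19)*z(-9) - 94 = -19*(-12 - 9) - 94 = -19*(-21) - 94 = 399 - 94 = 305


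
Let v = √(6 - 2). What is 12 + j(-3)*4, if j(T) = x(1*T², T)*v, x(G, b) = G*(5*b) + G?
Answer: -996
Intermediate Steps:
x(G, b) = G + 5*G*b (x(G, b) = 5*G*b + G = G + 5*G*b)
v = 2 (v = √4 = 2)
j(T) = 2*T²*(1 + 5*T) (j(T) = ((1*T²)*(1 + 5*T))*2 = (T²*(1 + 5*T))*2 = 2*T²*(1 + 5*T))
12 + j(-3)*4 = 12 + ((-3)²*(2 + 10*(-3)))*4 = 12 + (9*(2 - 30))*4 = 12 + (9*(-28))*4 = 12 - 252*4 = 12 - 1008 = -996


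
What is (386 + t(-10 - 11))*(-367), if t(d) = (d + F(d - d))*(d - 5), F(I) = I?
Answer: -342044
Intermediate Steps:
t(d) = d*(-5 + d) (t(d) = (d + (d - d))*(d - 5) = (d + 0)*(-5 + d) = d*(-5 + d))
(386 + t(-10 - 11))*(-367) = (386 + (-10 - 11)*(-5 + (-10 - 11)))*(-367) = (386 - 21*(-5 - 21))*(-367) = (386 - 21*(-26))*(-367) = (386 + 546)*(-367) = 932*(-367) = -342044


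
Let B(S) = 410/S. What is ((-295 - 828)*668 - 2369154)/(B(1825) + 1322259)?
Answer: -1138551070/482624617 ≈ -2.3591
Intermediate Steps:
((-295 - 828)*668 - 2369154)/(B(1825) + 1322259) = ((-295 - 828)*668 - 2369154)/(410/1825 + 1322259) = (-1123*668 - 2369154)/(410*(1/1825) + 1322259) = (-750164 - 2369154)/(82/365 + 1322259) = -3119318/482624617/365 = -3119318*365/482624617 = -1138551070/482624617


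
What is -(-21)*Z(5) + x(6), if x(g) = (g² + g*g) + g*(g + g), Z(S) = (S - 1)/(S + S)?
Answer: 762/5 ≈ 152.40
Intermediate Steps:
Z(S) = (-1 + S)/(2*S) (Z(S) = (-1 + S)/((2*S)) = (-1 + S)*(1/(2*S)) = (-1 + S)/(2*S))
x(g) = 4*g² (x(g) = (g² + g²) + g*(2*g) = 2*g² + 2*g² = 4*g²)
-(-21)*Z(5) + x(6) = -(-21)*(½)*(-1 + 5)/5 + 4*6² = -(-21)*(½)*(⅕)*4 + 4*36 = -(-21)*2/5 + 144 = -21*(-⅖) + 144 = 42/5 + 144 = 762/5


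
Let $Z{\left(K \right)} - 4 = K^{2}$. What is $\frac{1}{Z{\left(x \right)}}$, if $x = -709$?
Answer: $\frac{1}{502685} \approx 1.9893 \cdot 10^{-6}$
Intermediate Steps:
$Z{\left(K \right)} = 4 + K^{2}$
$\frac{1}{Z{\left(x \right)}} = \frac{1}{4 + \left(-709\right)^{2}} = \frac{1}{4 + 502681} = \frac{1}{502685}$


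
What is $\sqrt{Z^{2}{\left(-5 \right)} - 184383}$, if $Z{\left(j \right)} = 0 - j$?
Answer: $i \sqrt{184358} \approx 429.37 i$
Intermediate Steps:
$Z{\left(j \right)} = - j$
$\sqrt{Z^{2}{\left(-5 \right)} - 184383} = \sqrt{\left(\left(-1\right) \left(-5\right)\right)^{2} - 184383} = \sqrt{5^{2} - 184383} = \sqrt{25 - 184383} = \sqrt{-184358} = i \sqrt{184358}$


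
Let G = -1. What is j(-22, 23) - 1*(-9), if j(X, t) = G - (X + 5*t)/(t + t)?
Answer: 275/46 ≈ 5.9783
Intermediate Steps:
j(X, t) = -1 - (X + 5*t)/(2*t) (j(X, t) = -1 - (X + 5*t)/(t + t) = -1 - (X + 5*t)/(2*t))
j(-22, 23) - 1*(-9) = (½)*(-1*(-22) - 7*23)/23 - 1*(-9) = (½)*(1/23)*(22 - 161) + 9 = (½)*(1/23)*(-139) + 9 = -139/46 + 9 = 275/46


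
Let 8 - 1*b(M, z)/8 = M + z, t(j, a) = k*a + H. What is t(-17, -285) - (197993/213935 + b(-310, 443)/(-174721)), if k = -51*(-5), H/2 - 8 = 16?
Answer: -2714754874773598/37378937135 ≈ -72628.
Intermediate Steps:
H = 48 (H = 16 + 2*16 = 16 + 32 = 48)
k = 255
t(j, a) = 48 + 255*a (t(j, a) = 255*a + 48 = 48 + 255*a)
b(M, z) = 64 - 8*M - 8*z (b(M, z) = 64 - 8*(M + z) = 64 + (-8*M - 8*z) = 64 - 8*M - 8*z)
t(-17, -285) - (197993/213935 + b(-310, 443)/(-174721)) = (48 + 255*(-285)) - (197993/213935 + (64 - 8*(-310) - 8*443)/(-174721)) = (48 - 72675) - (197993*(1/213935) + (64 + 2480 - 3544)*(-1/174721)) = -72627 - (197993/213935 - 1000*(-1/174721)) = -72627 - (197993/213935 + 1000/174721) = -72627 - 1*34807469953/37378937135 = -72627 - 34807469953/37378937135 = -2714754874773598/37378937135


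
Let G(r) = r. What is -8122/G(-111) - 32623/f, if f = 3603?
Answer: 2849157/44437 ≈ 64.117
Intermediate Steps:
-8122/G(-111) - 32623/f = -8122/(-111) - 32623/3603 = -8122*(-1/111) - 32623*1/3603 = 8122/111 - 32623/3603 = 2849157/44437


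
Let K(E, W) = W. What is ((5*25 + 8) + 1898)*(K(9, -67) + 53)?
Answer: -28434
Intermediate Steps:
((5*25 + 8) + 1898)*(K(9, -67) + 53) = ((5*25 + 8) + 1898)*(-67 + 53) = ((125 + 8) + 1898)*(-14) = (133 + 1898)*(-14) = 2031*(-14) = -28434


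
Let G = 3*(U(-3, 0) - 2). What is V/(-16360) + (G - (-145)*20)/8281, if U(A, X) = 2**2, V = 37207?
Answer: -260569007/135477160 ≈ -1.9233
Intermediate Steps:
U(A, X) = 4
G = 6 (G = 3*(4 - 2) = 3*2 = 6)
V/(-16360) + (G - (-145)*20)/8281 = 37207/(-16360) + (6 - (-145)*20)/8281 = 37207*(-1/16360) + (6 - 29*(-100))*(1/8281) = -37207/16360 + (6 + 2900)*(1/8281) = -37207/16360 + 2906*(1/8281) = -37207/16360 + 2906/8281 = -260569007/135477160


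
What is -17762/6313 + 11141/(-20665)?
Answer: -4087709/1219235 ≈ -3.3527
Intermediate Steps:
-17762/6313 + 11141/(-20665) = -17762*1/6313 + 11141*(-1/20665) = -166/59 - 11141/20665 = -4087709/1219235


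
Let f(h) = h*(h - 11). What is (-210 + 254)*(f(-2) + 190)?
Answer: 9504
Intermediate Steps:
f(h) = h*(-11 + h)
(-210 + 254)*(f(-2) + 190) = (-210 + 254)*(-2*(-11 - 2) + 190) = 44*(-2*(-13) + 190) = 44*(26 + 190) = 44*216 = 9504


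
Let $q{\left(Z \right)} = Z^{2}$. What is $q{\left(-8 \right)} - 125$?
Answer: $-61$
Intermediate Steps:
$q{\left(-8 \right)} - 125 = \left(-8\right)^{2} - 125 = 64 - 125 = -61$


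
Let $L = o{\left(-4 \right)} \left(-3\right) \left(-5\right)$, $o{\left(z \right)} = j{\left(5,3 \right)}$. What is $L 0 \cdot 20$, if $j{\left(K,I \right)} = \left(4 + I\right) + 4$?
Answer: $0$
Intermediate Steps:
$j{\left(K,I \right)} = 8 + I$
$o{\left(z \right)} = 11$ ($o{\left(z \right)} = 8 + 3 = 11$)
$L = 165$ ($L = 11 \left(-3\right) \left(-5\right) = \left(-33\right) \left(-5\right) = 165$)
$L 0 \cdot 20 = 165 \cdot 0 \cdot 20 = 0 \cdot 20 = 0$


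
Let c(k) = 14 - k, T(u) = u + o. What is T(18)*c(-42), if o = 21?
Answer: 2184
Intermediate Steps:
T(u) = 21 + u (T(u) = u + 21 = 21 + u)
T(18)*c(-42) = (21 + 18)*(14 - 1*(-42)) = 39*(14 + 42) = 39*56 = 2184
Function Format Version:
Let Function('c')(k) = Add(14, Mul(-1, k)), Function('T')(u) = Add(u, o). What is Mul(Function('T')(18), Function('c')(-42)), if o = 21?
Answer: 2184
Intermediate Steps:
Function('T')(u) = Add(21, u) (Function('T')(u) = Add(u, 21) = Add(21, u))
Mul(Function('T')(18), Function('c')(-42)) = Mul(Add(21, 18), Add(14, Mul(-1, -42))) = Mul(39, Add(14, 42)) = Mul(39, 56) = 2184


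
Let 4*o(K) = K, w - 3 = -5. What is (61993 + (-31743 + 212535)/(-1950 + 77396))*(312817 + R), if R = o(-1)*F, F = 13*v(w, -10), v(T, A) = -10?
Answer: 1463292427357165/75446 ≈ 1.9395e+10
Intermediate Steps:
w = -2 (w = 3 - 5 = -2)
o(K) = K/4
F = -130 (F = 13*(-10) = -130)
R = 65/2 (R = ((1/4)*(-1))*(-130) = -1/4*(-130) = 65/2 ≈ 32.500)
(61993 + (-31743 + 212535)/(-1950 + 77396))*(312817 + R) = (61993 + (-31743 + 212535)/(-1950 + 77396))*(312817 + 65/2) = (61993 + 180792/75446)*(625699/2) = (61993 + 180792*(1/75446))*(625699/2) = (61993 + 90396/37723)*(625699/2) = (2338652335/37723)*(625699/2) = 1463292427357165/75446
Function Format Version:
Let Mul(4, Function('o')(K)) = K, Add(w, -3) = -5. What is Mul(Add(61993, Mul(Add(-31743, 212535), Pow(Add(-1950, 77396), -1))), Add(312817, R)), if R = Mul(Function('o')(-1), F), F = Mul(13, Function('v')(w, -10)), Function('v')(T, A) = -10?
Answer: Rational(1463292427357165, 75446) ≈ 1.9395e+10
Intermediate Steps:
w = -2 (w = Add(3, -5) = -2)
Function('o')(K) = Mul(Rational(1, 4), K)
F = -130 (F = Mul(13, -10) = -130)
R = Rational(65, 2) (R = Mul(Mul(Rational(1, 4), -1), -130) = Mul(Rational(-1, 4), -130) = Rational(65, 2) ≈ 32.500)
Mul(Add(61993, Mul(Add(-31743, 212535), Pow(Add(-1950, 77396), -1))), Add(312817, R)) = Mul(Add(61993, Mul(Add(-31743, 212535), Pow(Add(-1950, 77396), -1))), Add(312817, Rational(65, 2))) = Mul(Add(61993, Mul(180792, Pow(75446, -1))), Rational(625699, 2)) = Mul(Add(61993, Mul(180792, Rational(1, 75446))), Rational(625699, 2)) = Mul(Add(61993, Rational(90396, 37723)), Rational(625699, 2)) = Mul(Rational(2338652335, 37723), Rational(625699, 2)) = Rational(1463292427357165, 75446)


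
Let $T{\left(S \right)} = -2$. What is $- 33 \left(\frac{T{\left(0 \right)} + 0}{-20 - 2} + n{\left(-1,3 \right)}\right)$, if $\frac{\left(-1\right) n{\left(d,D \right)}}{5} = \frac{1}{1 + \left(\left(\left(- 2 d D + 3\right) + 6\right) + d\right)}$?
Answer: $8$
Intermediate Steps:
$n{\left(d,D \right)} = - \frac{5}{10 + d - 2 D d}$ ($n{\left(d,D \right)} = - \frac{5}{1 + \left(\left(\left(- 2 d D + 3\right) + 6\right) + d\right)} = - \frac{5}{1 + \left(\left(\left(- 2 D d + 3\right) + 6\right) + d\right)} = - \frac{5}{1 + \left(\left(\left(3 - 2 D d\right) + 6\right) + d\right)} = - \frac{5}{1 - \left(-9 - d + 2 D d\right)} = - \frac{5}{1 + \left(9 + d - 2 D d\right)} = - \frac{5}{10 + d - 2 D d}$)
$- 33 \left(\frac{T{\left(0 \right)} + 0}{-20 - 2} + n{\left(-1,3 \right)}\right) = - 33 \left(\frac{-2 + 0}{-20 - 2} + \frac{5}{-10 - -1 + 2 \cdot 3 \left(-1\right)}\right) = - 33 \left(- \frac{2}{-22} + \frac{5}{-10 + 1 - 6}\right) = - 33 \left(\left(-2\right) \left(- \frac{1}{22}\right) + \frac{5}{-15}\right) = - 33 \left(\frac{1}{11} + 5 \left(- \frac{1}{15}\right)\right) = - 33 \left(\frac{1}{11} - \frac{1}{3}\right) = \left(-33\right) \left(- \frac{8}{33}\right) = 8$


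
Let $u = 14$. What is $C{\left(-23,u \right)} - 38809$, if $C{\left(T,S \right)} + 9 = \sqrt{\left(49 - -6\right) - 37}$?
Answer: $-38818 + 3 \sqrt{2} \approx -38814.0$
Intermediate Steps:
$C{\left(T,S \right)} = -9 + 3 \sqrt{2}$ ($C{\left(T,S \right)} = -9 + \sqrt{\left(49 - -6\right) - 37} = -9 + \sqrt{\left(49 + 6\right) - 37} = -9 + \sqrt{55 - 37} = -9 + \sqrt{18} = -9 + 3 \sqrt{2}$)
$C{\left(-23,u \right)} - 38809 = \left(-9 + 3 \sqrt{2}\right) - 38809 = -38818 + 3 \sqrt{2}$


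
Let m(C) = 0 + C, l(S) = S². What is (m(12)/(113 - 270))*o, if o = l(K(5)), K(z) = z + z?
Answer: -1200/157 ≈ -7.6433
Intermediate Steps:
K(z) = 2*z
o = 100 (o = (2*5)² = 10² = 100)
m(C) = C
(m(12)/(113 - 270))*o = (12/(113 - 270))*100 = (12/(-157))*100 = (12*(-1/157))*100 = -12/157*100 = -1200/157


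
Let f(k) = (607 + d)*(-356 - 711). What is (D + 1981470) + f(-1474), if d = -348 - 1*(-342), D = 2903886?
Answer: 4244089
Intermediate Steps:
d = -6 (d = -348 + 342 = -6)
f(k) = -641267 (f(k) = (607 - 6)*(-356 - 711) = 601*(-1067) = -641267)
(D + 1981470) + f(-1474) = (2903886 + 1981470) - 641267 = 4885356 - 641267 = 4244089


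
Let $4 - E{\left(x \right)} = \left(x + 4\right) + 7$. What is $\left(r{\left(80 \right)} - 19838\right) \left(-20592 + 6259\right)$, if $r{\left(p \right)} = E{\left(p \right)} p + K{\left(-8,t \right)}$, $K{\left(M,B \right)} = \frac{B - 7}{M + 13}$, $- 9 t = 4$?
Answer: $\frac{17285268341}{45} \approx 3.8412 \cdot 10^{8}$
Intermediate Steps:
$t = - \frac{4}{9}$ ($t = \left(- \frac{1}{9}\right) 4 = - \frac{4}{9} \approx -0.44444$)
$E{\left(x \right)} = -7 - x$ ($E{\left(x \right)} = 4 - \left(\left(x + 4\right) + 7\right) = 4 - \left(\left(4 + x\right) + 7\right) = 4 - \left(11 + x\right) = -7 - x$)
$K{\left(M,B \right)} = \frac{-7 + B}{13 + M}$
$r{\left(p \right)} = - \frac{67}{45} + p \left(-7 - p\right)$ ($r{\left(p \right)} = \left(-7 - p\right) p + \frac{-7 - \frac{4}{9}}{13 - 8} = p \left(-7 - p\right) + \frac{1}{5} \left(- \frac{67}{9}\right) = p \left(-7 - p\right) - \frac{67}{45} = - \frac{67}{45} + p \left(-7 - p\right)$)
$\left(r{\left(80 \right)} - 19838\right) \left(-20592 + 6259\right) = \left(\left(- \frac{67}{45} - 80 \left(7 + 80\right)\right) - 19838\right) \left(-20592 + 6259\right) = \left(\left(- \frac{67}{45} - 80 \cdot 87\right) - 19838\right) \left(-14333\right) = \left(\left(- \frac{67}{45} - 6960\right) - 19838\right) \left(-14333\right) = \left(- \frac{313267}{45} - 19838\right) \left(-14333\right) = \left(- \frac{1205977}{45}\right) \left(-14333\right) = \frac{17285268341}{45}$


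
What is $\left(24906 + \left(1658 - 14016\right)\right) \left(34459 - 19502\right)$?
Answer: $187680436$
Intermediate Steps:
$\left(24906 + \left(1658 - 14016\right)\right) \left(34459 - 19502\right) = \left(24906 + \left(1658 - 14016\right)\right) 14957 = \left(24906 - 12358\right) 14957 = 12548 \cdot 14957 = 187680436$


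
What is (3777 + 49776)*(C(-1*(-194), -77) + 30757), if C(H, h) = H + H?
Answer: 1667908185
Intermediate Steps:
C(H, h) = 2*H
(3777 + 49776)*(C(-1*(-194), -77) + 30757) = (3777 + 49776)*(2*(-1*(-194)) + 30757) = 53553*(2*194 + 30757) = 53553*(388 + 30757) = 53553*31145 = 1667908185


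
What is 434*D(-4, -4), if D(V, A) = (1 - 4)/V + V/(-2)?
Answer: 2387/2 ≈ 1193.5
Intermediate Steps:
D(V, A) = -3/V - V/2 (D(V, A) = -3/V + V*(-½) = -3/V - V/2)
434*D(-4, -4) = 434*(-3/(-4) - ½*(-4)) = 434*(-3*(-¼) + 2) = 434*(¾ + 2) = 434*(11/4) = 2387/2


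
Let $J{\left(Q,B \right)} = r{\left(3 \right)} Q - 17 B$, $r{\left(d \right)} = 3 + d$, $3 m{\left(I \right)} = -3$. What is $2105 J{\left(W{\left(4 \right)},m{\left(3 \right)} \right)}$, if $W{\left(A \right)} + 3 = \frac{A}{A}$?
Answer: $10525$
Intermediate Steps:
$W{\left(A \right)} = -2$ ($W{\left(A \right)} = -3 + \frac{A}{A} = -3 + 1 = -2$)
$m{\left(I \right)} = -1$ ($m{\left(I \right)} = \frac{1}{3} \left(-3\right) = -1$)
$J{\left(Q,B \right)} = - 17 B + 6 Q$ ($J{\left(Q,B \right)} = \left(3 + 3\right) Q - 17 B = 6 Q - 17 B = - 17 B + 6 Q$)
$2105 J{\left(W{\left(4 \right)},m{\left(3 \right)} \right)} = 2105 \left(\left(-17\right) \left(-1\right) + 6 \left(-2\right)\right) = 2105 \left(17 - 12\right) = 2105 \cdot 5 = 10525$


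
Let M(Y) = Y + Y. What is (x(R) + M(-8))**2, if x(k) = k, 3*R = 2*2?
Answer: 1936/9 ≈ 215.11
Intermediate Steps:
R = 4/3 (R = (2*2)/3 = (1/3)*4 = 4/3 ≈ 1.3333)
M(Y) = 2*Y
(x(R) + M(-8))**2 = (4/3 + 2*(-8))**2 = (4/3 - 16)**2 = (-44/3)**2 = 1936/9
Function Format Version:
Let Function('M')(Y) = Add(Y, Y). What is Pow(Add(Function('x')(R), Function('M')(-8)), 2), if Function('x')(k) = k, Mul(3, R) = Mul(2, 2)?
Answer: Rational(1936, 9) ≈ 215.11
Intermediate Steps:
R = Rational(4, 3) (R = Mul(Rational(1, 3), Mul(2, 2)) = Mul(Rational(1, 3), 4) = Rational(4, 3) ≈ 1.3333)
Function('M')(Y) = Mul(2, Y)
Pow(Add(Function('x')(R), Function('M')(-8)), 2) = Pow(Add(Rational(4, 3), Mul(2, -8)), 2) = Pow(Add(Rational(4, 3), -16), 2) = Pow(Rational(-44, 3), 2) = Rational(1936, 9)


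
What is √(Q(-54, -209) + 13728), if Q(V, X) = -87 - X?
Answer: 5*√554 ≈ 117.69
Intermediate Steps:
√(Q(-54, -209) + 13728) = √((-87 - 1*(-209)) + 13728) = √((-87 + 209) + 13728) = √(122 + 13728) = √13850 = 5*√554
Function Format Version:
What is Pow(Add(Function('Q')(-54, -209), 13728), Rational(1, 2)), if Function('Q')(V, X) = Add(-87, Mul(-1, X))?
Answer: Mul(5, Pow(554, Rational(1, 2))) ≈ 117.69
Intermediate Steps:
Pow(Add(Function('Q')(-54, -209), 13728), Rational(1, 2)) = Pow(Add(Add(-87, Mul(-1, -209)), 13728), Rational(1, 2)) = Pow(Add(Add(-87, 209), 13728), Rational(1, 2)) = Pow(Add(122, 13728), Rational(1, 2)) = Pow(13850, Rational(1, 2)) = Mul(5, Pow(554, Rational(1, 2)))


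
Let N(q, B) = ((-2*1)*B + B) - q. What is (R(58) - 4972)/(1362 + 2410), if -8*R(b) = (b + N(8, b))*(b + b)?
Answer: -1214/943 ≈ -1.2874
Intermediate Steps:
N(q, B) = -B - q (N(q, B) = (-2*B + B) - q = -B - q)
R(b) = 2*b (R(b) = -(b + (-b - 1*8))*(b + b)/8 = -(b + (-b - 8))*2*b/8 = -(b + (-8 - b))*2*b/8 = -(-1)*2*b = -(-2)*b = 2*b)
(R(58) - 4972)/(1362 + 2410) = (2*58 - 4972)/(1362 + 2410) = (116 - 4972)/3772 = -4856*1/3772 = -1214/943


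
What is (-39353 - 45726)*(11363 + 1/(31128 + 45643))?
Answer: -74218569851046/76771 ≈ -9.6675e+8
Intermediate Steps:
(-39353 - 45726)*(11363 + 1/(31128 + 45643)) = -85079*(11363 + 1/76771) = -85079*872348874/76771 = -74218569851046/76771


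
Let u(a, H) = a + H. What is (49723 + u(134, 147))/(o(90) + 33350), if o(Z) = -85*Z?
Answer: 12501/6425 ≈ 1.9457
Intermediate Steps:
u(a, H) = H + a
(49723 + u(134, 147))/(o(90) + 33350) = (49723 + (147 + 134))/(-85*90 + 33350) = (49723 + 281)/(-7650 + 33350) = 50004/25700 = 50004*(1/25700) = 12501/6425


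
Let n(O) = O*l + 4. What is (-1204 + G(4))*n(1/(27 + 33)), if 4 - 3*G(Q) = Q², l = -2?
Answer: -71876/15 ≈ -4791.7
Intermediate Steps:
n(O) = 4 - 2*O (n(O) = O*(-2) + 4 = -2*O + 4 = 4 - 2*O)
G(Q) = 4/3 - Q²/3
(-1204 + G(4))*n(1/(27 + 33)) = (-1204 + (4/3 - ⅓*4²))*(4 - 2/(27 + 33)) = (-1204 + (4/3 - ⅓*16))*(4 - 2/60) = (-1204 + (4/3 - 16/3))*(4 - 2*1/60) = (-1204 - 4)*(4 - 1/30) = -1208*119/30 = -71876/15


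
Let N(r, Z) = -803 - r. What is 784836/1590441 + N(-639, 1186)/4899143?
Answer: 29804364056/60401534047 ≈ 0.49344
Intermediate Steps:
784836/1590441 + N(-639, 1186)/4899143 = 784836/1590441 + (-803 - 1*(-639))/4899143 = 784836*(1/1590441) + (-803 + 639)*(1/4899143) = 6084/12329 - 164*1/4899143 = 6084/12329 - 164/4899143 = 29804364056/60401534047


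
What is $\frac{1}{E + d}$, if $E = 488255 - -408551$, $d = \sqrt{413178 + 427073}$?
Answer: $\frac{896806}{804260161385} - \frac{\sqrt{840251}}{804260161385} \approx 1.1139 \cdot 10^{-6}$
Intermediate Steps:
$d = \sqrt{840251} \approx 916.65$
$E = 896806$ ($E = 488255 + 408551 = 896806$)
$\frac{1}{E + d} = \frac{1}{896806 + \sqrt{840251}}$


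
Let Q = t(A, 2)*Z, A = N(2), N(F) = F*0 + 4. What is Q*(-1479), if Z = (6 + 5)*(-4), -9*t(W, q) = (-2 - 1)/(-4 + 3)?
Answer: -21692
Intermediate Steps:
N(F) = 4 (N(F) = 0 + 4 = 4)
A = 4
t(W, q) = -1/3 (t(W, q) = -(-2 - 1)/(9*(-4 + 3)) = -(-1)/(3*(-1)) = -(-1)*(-1)/3 = -1/9*3 = -1/3)
Z = -44 (Z = 11*(-4) = -44)
Q = 44/3 (Q = -1/3*(-44) = 44/3 ≈ 14.667)
Q*(-1479) = (44/3)*(-1479) = -21692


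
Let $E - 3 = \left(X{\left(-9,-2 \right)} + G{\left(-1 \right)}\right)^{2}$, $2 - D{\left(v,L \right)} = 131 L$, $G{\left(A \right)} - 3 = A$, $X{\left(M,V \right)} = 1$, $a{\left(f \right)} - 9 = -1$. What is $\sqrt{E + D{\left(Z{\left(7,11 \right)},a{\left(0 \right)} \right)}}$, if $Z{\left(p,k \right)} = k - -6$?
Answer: $i \sqrt{1034} \approx 32.156 i$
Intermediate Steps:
$a{\left(f \right)} = 8$ ($a{\left(f \right)} = 9 - 1 = 8$)
$Z{\left(p,k \right)} = 6 + k$ ($Z{\left(p,k \right)} = k + 6 = 6 + k$)
$G{\left(A \right)} = 3 + A$
$D{\left(v,L \right)} = 2 - 131 L$
$E = 12$ ($E = 3 + \left(1 + \left(3 - 1\right)\right)^{2} = 3 + \left(1 + 2\right)^{2} = 3 + 3^{2} = 3 + 9 = 12$)
$\sqrt{E + D{\left(Z{\left(7,11 \right)},a{\left(0 \right)} \right)}} = \sqrt{12 + \left(2 - 1048\right)} = \sqrt{12 - 1046} = \sqrt{-1034} = i \sqrt{1034}$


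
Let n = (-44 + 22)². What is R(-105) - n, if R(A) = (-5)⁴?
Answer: 141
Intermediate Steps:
R(A) = 625
n = 484 (n = (-22)² = 484)
R(-105) - n = 625 - 1*484 = 625 - 484 = 141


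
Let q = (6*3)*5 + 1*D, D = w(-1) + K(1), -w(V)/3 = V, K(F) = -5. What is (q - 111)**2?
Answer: 529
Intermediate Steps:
w(V) = -3*V
D = -2 (D = -3*(-1) - 5 = 3 - 5 = -2)
q = 88 (q = (6*3)*5 + 1*(-2) = 18*5 - 2 = 90 - 2 = 88)
(q - 111)**2 = (88 - 111)**2 = (-23)**2 = 529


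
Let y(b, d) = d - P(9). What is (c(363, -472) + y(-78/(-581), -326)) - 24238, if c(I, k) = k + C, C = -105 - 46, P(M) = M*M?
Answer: -25268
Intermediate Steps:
P(M) = M**2
C = -151
c(I, k) = -151 + k (c(I, k) = k - 151 = -151 + k)
y(b, d) = -81 + d (y(b, d) = d - 1*9**2 = d - 1*81 = d - 81 = -81 + d)
(c(363, -472) + y(-78/(-581), -326)) - 24238 = ((-151 - 472) + (-81 - 326)) - 24238 = (-623 - 407) - 24238 = -1030 - 24238 = -25268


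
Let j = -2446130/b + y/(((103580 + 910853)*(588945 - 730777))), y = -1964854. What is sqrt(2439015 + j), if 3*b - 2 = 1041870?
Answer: sqrt(53522597861900496756191088957729896254)/4684486415903476 ≈ 1561.7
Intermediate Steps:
b = 1041872/3 (b = 2/3 + (1/3)*1041870 = 2/3 + 347290 = 1041872/3 ≈ 3.4729e+5)
j = -65989913575253197/9368972831806952 (j = -2446130/1041872/3 - 1964854*1/((103580 + 910853)*(588945 - 730777)) = -2446130*3/1041872 - 1964854/(1014433*(-141832)) = -3669195/520936 - 1964854/(-143879061256) = -3669195/520936 - 1964854*(-1/143879061256) = -3669195/520936 + 982427/71939530628 = -65989913575253197/9368972831806952 ≈ -7.0434)
sqrt(2439015 + j) = sqrt(2439015 - 65989913575253197/9368972831806952) = sqrt(22850999281456057779083/9368972831806952) = sqrt(53522597861900496756191088957729896254)/4684486415903476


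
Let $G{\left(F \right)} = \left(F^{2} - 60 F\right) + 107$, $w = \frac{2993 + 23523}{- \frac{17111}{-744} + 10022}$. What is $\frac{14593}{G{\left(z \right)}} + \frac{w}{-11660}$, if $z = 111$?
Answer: $\frac{317882848784437}{125656983331880} \approx 2.5298$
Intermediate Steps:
$w = \frac{19727904}{7473479}$ ($w = \frac{26516}{\left(-17111\right) \left(- \frac{1}{744}\right) + 10022} = \frac{26516}{\frac{17111}{744} + 10022} = \frac{26516}{\frac{7473479}{744}} = 26516 \cdot \frac{744}{7473479} = \frac{19727904}{7473479} \approx 2.6397$)
$G{\left(F \right)} = 107 + F^{2} - 60 F$
$\frac{14593}{G{\left(z \right)}} + \frac{w}{-11660} = \frac{14593}{107 + 111^{2} - 6660} + \frac{19727904}{7473479 \left(-11660\right)} = \frac{14593}{107 + 12321 - 6660} + \frac{19727904}{7473479} \left(- \frac{1}{11660}\right) = \frac{14593}{5768} - \frac{4931976}{21785191285} = \frac{317882848784437}{125656983331880}$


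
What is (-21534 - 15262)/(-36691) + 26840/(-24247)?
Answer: -92593828/889646677 ≈ -0.10408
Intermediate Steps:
(-21534 - 15262)/(-36691) + 26840/(-24247) = -36796*(-1/36691) + 26840*(-1/24247) = 36796/36691 - 26840/24247 = -92593828/889646677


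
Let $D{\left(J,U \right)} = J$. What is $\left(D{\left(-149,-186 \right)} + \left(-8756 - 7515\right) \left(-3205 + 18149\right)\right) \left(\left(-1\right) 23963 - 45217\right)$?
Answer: $16821391852140$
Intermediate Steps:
$\left(D{\left(-149,-186 \right)} + \left(-8756 - 7515\right) \left(-3205 + 18149\right)\right) \left(\left(-1\right) 23963 - 45217\right) = \left(-149 + \left(-8756 - 7515\right) \left(-3205 + 18149\right)\right) \left(\left(-1\right) 23963 - 45217\right) = \left(-149 - 243153824\right) \left(-23963 - 45217\right) = \left(-149 - 243153824\right) \left(-69180\right) = \left(-243153973\right) \left(-69180\right) = 16821391852140$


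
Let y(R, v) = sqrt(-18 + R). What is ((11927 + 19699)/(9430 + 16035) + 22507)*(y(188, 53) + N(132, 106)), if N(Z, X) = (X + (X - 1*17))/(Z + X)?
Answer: 22353722859/1212134 + 573172381*sqrt(170)/25465 ≈ 3.1191e+5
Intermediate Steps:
N(Z, X) = (-17 + 2*X)/(X + Z) (N(Z, X) = (X + (X - 17))/(X + Z) = (X + (-17 + X))/(X + Z) = (-17 + 2*X)/(X + Z))
((11927 + 19699)/(9430 + 16035) + 22507)*(y(188, 53) + N(132, 106)) = ((11927 + 19699)/(9430 + 16035) + 22507)*(sqrt(-18 + 188) + (-17 + 2*106)/(106 + 132)) = (31626/25465 + 22507)*(sqrt(170) + (-17 + 212)/238) = (31626*(1/25465) + 22507)*(sqrt(170) + (1/238)*195) = (31626/25465 + 22507)*(sqrt(170) + 195/238) = 573172381*(195/238 + sqrt(170))/25465 = 22353722859/1212134 + 573172381*sqrt(170)/25465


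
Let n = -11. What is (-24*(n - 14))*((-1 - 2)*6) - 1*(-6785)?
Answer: -4015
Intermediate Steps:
(-24*(n - 14))*((-1 - 2)*6) - 1*(-6785) = (-24*(-11 - 14))*((-1 - 2)*6) - 1*(-6785) = (-24*(-25))*(-3*6) + 6785 = 600*(-18) + 6785 = -10800 + 6785 = -4015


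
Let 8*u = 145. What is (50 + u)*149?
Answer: 81205/8 ≈ 10151.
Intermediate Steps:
u = 145/8 (u = (⅛)*145 = 145/8 ≈ 18.125)
(50 + u)*149 = (50 + 145/8)*149 = (545/8)*149 = 81205/8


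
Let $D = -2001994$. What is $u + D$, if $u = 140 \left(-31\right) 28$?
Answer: $-2123514$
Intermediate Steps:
$u = -121520$ ($u = \left(-4340\right) 28 = -121520$)
$u + D = -121520 - 2001994 = -2123514$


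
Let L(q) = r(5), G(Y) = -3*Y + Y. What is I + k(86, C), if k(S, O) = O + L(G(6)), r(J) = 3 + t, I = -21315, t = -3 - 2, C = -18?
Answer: -21335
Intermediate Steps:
t = -5
r(J) = -2 (r(J) = 3 - 5 = -2)
G(Y) = -2*Y
L(q) = -2
k(S, O) = -2 + O (k(S, O) = O - 2 = -2 + O)
I + k(86, C) = -21315 + (-2 - 18) = -21315 - 20 = -21335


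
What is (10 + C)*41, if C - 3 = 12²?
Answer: 6437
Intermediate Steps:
C = 147 (C = 3 + 12² = 3 + 144 = 147)
(10 + C)*41 = (10 + 147)*41 = 157*41 = 6437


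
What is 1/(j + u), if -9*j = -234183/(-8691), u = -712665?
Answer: -26073/18581392606 ≈ -1.4032e-6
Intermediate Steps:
j = -78061/26073 (j = -(-78061)/(3*(-8691)) = -(-78061)*(-1)/(3*8691) = -⅑*78061/2897 = -78061/26073 ≈ -2.9939)
1/(j + u) = 1/(-78061/26073 - 712665) = 1/(-18581392606/26073) = -26073/18581392606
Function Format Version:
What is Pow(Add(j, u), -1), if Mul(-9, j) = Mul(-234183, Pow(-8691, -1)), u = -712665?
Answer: Rational(-26073, 18581392606) ≈ -1.4032e-6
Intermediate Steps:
j = Rational(-78061, 26073) (j = Mul(Rational(-1, 9), Mul(-234183, Pow(-8691, -1))) = Mul(Rational(-1, 9), Mul(-234183, Rational(-1, 8691))) = Mul(Rational(-1, 9), Rational(78061, 2897)) = Rational(-78061, 26073) ≈ -2.9939)
Pow(Add(j, u), -1) = Pow(Add(Rational(-78061, 26073), -712665), -1) = Pow(Rational(-18581392606, 26073), -1) = Rational(-26073, 18581392606)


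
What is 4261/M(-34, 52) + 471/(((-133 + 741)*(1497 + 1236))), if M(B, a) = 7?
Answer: 2360117867/3877216 ≈ 608.71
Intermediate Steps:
4261/M(-34, 52) + 471/(((-133 + 741)*(1497 + 1236))) = 4261/7 + 471/(((-133 + 741)*(1497 + 1236))) = 4261*(⅐) + 471/((608*2733)) = 4261/7 + 471/1661664 = 4261/7 + 471*(1/1661664) = 4261/7 + 157/553888 = 2360117867/3877216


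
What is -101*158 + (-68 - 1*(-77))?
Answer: -15949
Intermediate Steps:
-101*158 + (-68 - 1*(-77)) = -15958 + (-68 + 77) = -15958 + 9 = -15949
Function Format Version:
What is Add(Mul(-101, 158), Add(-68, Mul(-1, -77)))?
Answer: -15949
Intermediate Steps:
Add(Mul(-101, 158), Add(-68, Mul(-1, -77))) = Add(-15958, Add(-68, 77)) = Add(-15958, 9) = -15949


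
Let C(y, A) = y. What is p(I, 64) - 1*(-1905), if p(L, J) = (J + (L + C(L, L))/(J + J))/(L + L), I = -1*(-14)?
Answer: 1708935/896 ≈ 1907.3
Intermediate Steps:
I = 14
p(L, J) = (J + L/J)/(2*L) (p(L, J) = (J + (L + L)/(J + J))/(L + L) = (J + (2*L)/((2*J)))/((2*L)) = (J + (2*L)*(1/(2*J)))*(1/(2*L)) = (J + L/J)*(1/(2*L)) = (J + L/J)/(2*L))
p(I, 64) - 1*(-1905) = (½)*(14 + 64²)/(64*14) - 1*(-1905) = (½)*(1/64)*(1/14)*(14 + 4096) + 1905 = (½)*(1/64)*(1/14)*4110 + 1905 = 2055/896 + 1905 = 1708935/896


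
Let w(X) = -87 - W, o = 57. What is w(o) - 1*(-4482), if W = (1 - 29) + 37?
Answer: 4386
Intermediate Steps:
W = 9 (W = -28 + 37 = 9)
w(X) = -96 (w(X) = -87 - 1*9 = -87 - 9 = -96)
w(o) - 1*(-4482) = -96 - 1*(-4482) = -96 + 4482 = 4386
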